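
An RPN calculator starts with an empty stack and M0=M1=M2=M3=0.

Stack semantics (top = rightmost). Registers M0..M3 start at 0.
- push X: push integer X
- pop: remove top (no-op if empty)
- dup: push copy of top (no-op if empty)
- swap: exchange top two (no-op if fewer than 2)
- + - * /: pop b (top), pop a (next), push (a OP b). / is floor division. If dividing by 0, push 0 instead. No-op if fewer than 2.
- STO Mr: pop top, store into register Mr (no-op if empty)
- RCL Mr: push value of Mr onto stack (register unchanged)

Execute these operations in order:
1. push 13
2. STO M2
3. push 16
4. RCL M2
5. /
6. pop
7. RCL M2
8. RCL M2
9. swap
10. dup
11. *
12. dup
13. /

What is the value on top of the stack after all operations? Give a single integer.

Answer: 1

Derivation:
After op 1 (push 13): stack=[13] mem=[0,0,0,0]
After op 2 (STO M2): stack=[empty] mem=[0,0,13,0]
After op 3 (push 16): stack=[16] mem=[0,0,13,0]
After op 4 (RCL M2): stack=[16,13] mem=[0,0,13,0]
After op 5 (/): stack=[1] mem=[0,0,13,0]
After op 6 (pop): stack=[empty] mem=[0,0,13,0]
After op 7 (RCL M2): stack=[13] mem=[0,0,13,0]
After op 8 (RCL M2): stack=[13,13] mem=[0,0,13,0]
After op 9 (swap): stack=[13,13] mem=[0,0,13,0]
After op 10 (dup): stack=[13,13,13] mem=[0,0,13,0]
After op 11 (*): stack=[13,169] mem=[0,0,13,0]
After op 12 (dup): stack=[13,169,169] mem=[0,0,13,0]
After op 13 (/): stack=[13,1] mem=[0,0,13,0]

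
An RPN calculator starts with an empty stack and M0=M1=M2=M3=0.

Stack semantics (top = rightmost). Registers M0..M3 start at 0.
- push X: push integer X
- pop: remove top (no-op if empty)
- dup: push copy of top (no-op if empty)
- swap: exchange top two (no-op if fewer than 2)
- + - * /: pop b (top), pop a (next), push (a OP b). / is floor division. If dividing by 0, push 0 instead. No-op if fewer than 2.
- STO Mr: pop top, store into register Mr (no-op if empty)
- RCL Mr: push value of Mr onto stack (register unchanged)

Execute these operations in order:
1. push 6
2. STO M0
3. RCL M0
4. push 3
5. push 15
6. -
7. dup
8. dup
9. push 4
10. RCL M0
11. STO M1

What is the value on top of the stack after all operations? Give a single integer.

Answer: 4

Derivation:
After op 1 (push 6): stack=[6] mem=[0,0,0,0]
After op 2 (STO M0): stack=[empty] mem=[6,0,0,0]
After op 3 (RCL M0): stack=[6] mem=[6,0,0,0]
After op 4 (push 3): stack=[6,3] mem=[6,0,0,0]
After op 5 (push 15): stack=[6,3,15] mem=[6,0,0,0]
After op 6 (-): stack=[6,-12] mem=[6,0,0,0]
After op 7 (dup): stack=[6,-12,-12] mem=[6,0,0,0]
After op 8 (dup): stack=[6,-12,-12,-12] mem=[6,0,0,0]
After op 9 (push 4): stack=[6,-12,-12,-12,4] mem=[6,0,0,0]
After op 10 (RCL M0): stack=[6,-12,-12,-12,4,6] mem=[6,0,0,0]
After op 11 (STO M1): stack=[6,-12,-12,-12,4] mem=[6,6,0,0]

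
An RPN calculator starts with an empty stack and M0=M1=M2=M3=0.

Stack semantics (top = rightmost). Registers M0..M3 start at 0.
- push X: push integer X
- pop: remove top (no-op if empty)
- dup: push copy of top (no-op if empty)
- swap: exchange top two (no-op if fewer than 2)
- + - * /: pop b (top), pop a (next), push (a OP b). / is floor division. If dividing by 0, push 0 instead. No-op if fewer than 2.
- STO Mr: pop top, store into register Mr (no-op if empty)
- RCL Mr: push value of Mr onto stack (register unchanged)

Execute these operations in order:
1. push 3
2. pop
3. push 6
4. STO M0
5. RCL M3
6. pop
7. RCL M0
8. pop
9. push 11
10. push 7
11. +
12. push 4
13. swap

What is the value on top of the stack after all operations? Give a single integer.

Answer: 18

Derivation:
After op 1 (push 3): stack=[3] mem=[0,0,0,0]
After op 2 (pop): stack=[empty] mem=[0,0,0,0]
After op 3 (push 6): stack=[6] mem=[0,0,0,0]
After op 4 (STO M0): stack=[empty] mem=[6,0,0,0]
After op 5 (RCL M3): stack=[0] mem=[6,0,0,0]
After op 6 (pop): stack=[empty] mem=[6,0,0,0]
After op 7 (RCL M0): stack=[6] mem=[6,0,0,0]
After op 8 (pop): stack=[empty] mem=[6,0,0,0]
After op 9 (push 11): stack=[11] mem=[6,0,0,0]
After op 10 (push 7): stack=[11,7] mem=[6,0,0,0]
After op 11 (+): stack=[18] mem=[6,0,0,0]
After op 12 (push 4): stack=[18,4] mem=[6,0,0,0]
After op 13 (swap): stack=[4,18] mem=[6,0,0,0]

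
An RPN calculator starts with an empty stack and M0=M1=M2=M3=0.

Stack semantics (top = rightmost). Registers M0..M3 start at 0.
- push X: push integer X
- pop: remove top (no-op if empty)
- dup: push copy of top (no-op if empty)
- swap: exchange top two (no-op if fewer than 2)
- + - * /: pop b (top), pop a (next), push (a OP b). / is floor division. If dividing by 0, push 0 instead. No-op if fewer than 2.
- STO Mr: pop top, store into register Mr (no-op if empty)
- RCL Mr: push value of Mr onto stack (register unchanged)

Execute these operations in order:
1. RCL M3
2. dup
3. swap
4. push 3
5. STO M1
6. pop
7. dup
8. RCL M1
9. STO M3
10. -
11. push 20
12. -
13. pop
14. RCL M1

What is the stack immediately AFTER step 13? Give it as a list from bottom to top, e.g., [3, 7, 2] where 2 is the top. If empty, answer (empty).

After op 1 (RCL M3): stack=[0] mem=[0,0,0,0]
After op 2 (dup): stack=[0,0] mem=[0,0,0,0]
After op 3 (swap): stack=[0,0] mem=[0,0,0,0]
After op 4 (push 3): stack=[0,0,3] mem=[0,0,0,0]
After op 5 (STO M1): stack=[0,0] mem=[0,3,0,0]
After op 6 (pop): stack=[0] mem=[0,3,0,0]
After op 7 (dup): stack=[0,0] mem=[0,3,0,0]
After op 8 (RCL M1): stack=[0,0,3] mem=[0,3,0,0]
After op 9 (STO M3): stack=[0,0] mem=[0,3,0,3]
After op 10 (-): stack=[0] mem=[0,3,0,3]
After op 11 (push 20): stack=[0,20] mem=[0,3,0,3]
After op 12 (-): stack=[-20] mem=[0,3,0,3]
After op 13 (pop): stack=[empty] mem=[0,3,0,3]

(empty)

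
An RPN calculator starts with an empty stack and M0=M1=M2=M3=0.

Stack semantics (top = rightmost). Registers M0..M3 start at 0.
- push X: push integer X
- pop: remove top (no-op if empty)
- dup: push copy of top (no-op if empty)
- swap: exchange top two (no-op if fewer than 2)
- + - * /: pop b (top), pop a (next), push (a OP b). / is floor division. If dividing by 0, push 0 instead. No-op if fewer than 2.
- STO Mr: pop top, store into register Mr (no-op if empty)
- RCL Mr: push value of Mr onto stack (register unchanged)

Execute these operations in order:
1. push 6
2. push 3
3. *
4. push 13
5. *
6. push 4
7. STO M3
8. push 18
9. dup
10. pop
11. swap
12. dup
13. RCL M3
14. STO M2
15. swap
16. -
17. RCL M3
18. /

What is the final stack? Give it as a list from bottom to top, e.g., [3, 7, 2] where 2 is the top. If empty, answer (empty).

After op 1 (push 6): stack=[6] mem=[0,0,0,0]
After op 2 (push 3): stack=[6,3] mem=[0,0,0,0]
After op 3 (*): stack=[18] mem=[0,0,0,0]
After op 4 (push 13): stack=[18,13] mem=[0,0,0,0]
After op 5 (*): stack=[234] mem=[0,0,0,0]
After op 6 (push 4): stack=[234,4] mem=[0,0,0,0]
After op 7 (STO M3): stack=[234] mem=[0,0,0,4]
After op 8 (push 18): stack=[234,18] mem=[0,0,0,4]
After op 9 (dup): stack=[234,18,18] mem=[0,0,0,4]
After op 10 (pop): stack=[234,18] mem=[0,0,0,4]
After op 11 (swap): stack=[18,234] mem=[0,0,0,4]
After op 12 (dup): stack=[18,234,234] mem=[0,0,0,4]
After op 13 (RCL M3): stack=[18,234,234,4] mem=[0,0,0,4]
After op 14 (STO M2): stack=[18,234,234] mem=[0,0,4,4]
After op 15 (swap): stack=[18,234,234] mem=[0,0,4,4]
After op 16 (-): stack=[18,0] mem=[0,0,4,4]
After op 17 (RCL M3): stack=[18,0,4] mem=[0,0,4,4]
After op 18 (/): stack=[18,0] mem=[0,0,4,4]

Answer: [18, 0]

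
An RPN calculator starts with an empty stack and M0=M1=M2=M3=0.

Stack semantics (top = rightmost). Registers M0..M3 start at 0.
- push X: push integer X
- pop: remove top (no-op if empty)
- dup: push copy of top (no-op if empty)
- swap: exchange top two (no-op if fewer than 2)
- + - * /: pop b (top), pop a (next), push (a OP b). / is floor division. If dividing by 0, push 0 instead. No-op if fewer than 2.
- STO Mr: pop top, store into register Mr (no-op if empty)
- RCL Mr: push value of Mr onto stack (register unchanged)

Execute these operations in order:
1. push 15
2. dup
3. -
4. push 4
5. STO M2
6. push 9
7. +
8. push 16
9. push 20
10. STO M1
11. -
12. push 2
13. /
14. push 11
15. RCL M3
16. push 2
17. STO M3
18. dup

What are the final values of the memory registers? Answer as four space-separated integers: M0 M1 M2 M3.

Answer: 0 20 4 2

Derivation:
After op 1 (push 15): stack=[15] mem=[0,0,0,0]
After op 2 (dup): stack=[15,15] mem=[0,0,0,0]
After op 3 (-): stack=[0] mem=[0,0,0,0]
After op 4 (push 4): stack=[0,4] mem=[0,0,0,0]
After op 5 (STO M2): stack=[0] mem=[0,0,4,0]
After op 6 (push 9): stack=[0,9] mem=[0,0,4,0]
After op 7 (+): stack=[9] mem=[0,0,4,0]
After op 8 (push 16): stack=[9,16] mem=[0,0,4,0]
After op 9 (push 20): stack=[9,16,20] mem=[0,0,4,0]
After op 10 (STO M1): stack=[9,16] mem=[0,20,4,0]
After op 11 (-): stack=[-7] mem=[0,20,4,0]
After op 12 (push 2): stack=[-7,2] mem=[0,20,4,0]
After op 13 (/): stack=[-4] mem=[0,20,4,0]
After op 14 (push 11): stack=[-4,11] mem=[0,20,4,0]
After op 15 (RCL M3): stack=[-4,11,0] mem=[0,20,4,0]
After op 16 (push 2): stack=[-4,11,0,2] mem=[0,20,4,0]
After op 17 (STO M3): stack=[-4,11,0] mem=[0,20,4,2]
After op 18 (dup): stack=[-4,11,0,0] mem=[0,20,4,2]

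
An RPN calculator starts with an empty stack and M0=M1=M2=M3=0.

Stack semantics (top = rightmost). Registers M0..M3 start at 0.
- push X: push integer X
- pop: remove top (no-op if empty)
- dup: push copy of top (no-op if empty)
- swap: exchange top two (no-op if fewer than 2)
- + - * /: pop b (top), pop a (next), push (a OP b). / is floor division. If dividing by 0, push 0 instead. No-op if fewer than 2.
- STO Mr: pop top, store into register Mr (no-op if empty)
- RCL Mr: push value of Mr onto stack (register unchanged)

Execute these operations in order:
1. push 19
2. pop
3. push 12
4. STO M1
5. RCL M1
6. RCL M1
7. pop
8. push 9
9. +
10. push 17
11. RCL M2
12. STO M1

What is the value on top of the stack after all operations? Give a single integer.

Answer: 17

Derivation:
After op 1 (push 19): stack=[19] mem=[0,0,0,0]
After op 2 (pop): stack=[empty] mem=[0,0,0,0]
After op 3 (push 12): stack=[12] mem=[0,0,0,0]
After op 4 (STO M1): stack=[empty] mem=[0,12,0,0]
After op 5 (RCL M1): stack=[12] mem=[0,12,0,0]
After op 6 (RCL M1): stack=[12,12] mem=[0,12,0,0]
After op 7 (pop): stack=[12] mem=[0,12,0,0]
After op 8 (push 9): stack=[12,9] mem=[0,12,0,0]
After op 9 (+): stack=[21] mem=[0,12,0,0]
After op 10 (push 17): stack=[21,17] mem=[0,12,0,0]
After op 11 (RCL M2): stack=[21,17,0] mem=[0,12,0,0]
After op 12 (STO M1): stack=[21,17] mem=[0,0,0,0]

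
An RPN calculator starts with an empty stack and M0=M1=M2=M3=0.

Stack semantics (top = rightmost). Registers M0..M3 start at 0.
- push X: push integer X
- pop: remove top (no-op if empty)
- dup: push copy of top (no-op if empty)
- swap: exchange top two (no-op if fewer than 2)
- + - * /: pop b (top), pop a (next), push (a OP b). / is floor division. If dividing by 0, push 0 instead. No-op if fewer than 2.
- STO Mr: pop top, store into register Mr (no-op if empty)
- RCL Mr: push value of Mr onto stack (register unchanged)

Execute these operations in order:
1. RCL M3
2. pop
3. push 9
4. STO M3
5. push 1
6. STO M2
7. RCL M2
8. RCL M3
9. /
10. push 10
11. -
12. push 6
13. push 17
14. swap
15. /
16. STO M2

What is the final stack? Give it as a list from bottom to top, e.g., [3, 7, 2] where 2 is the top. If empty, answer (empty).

After op 1 (RCL M3): stack=[0] mem=[0,0,0,0]
After op 2 (pop): stack=[empty] mem=[0,0,0,0]
After op 3 (push 9): stack=[9] mem=[0,0,0,0]
After op 4 (STO M3): stack=[empty] mem=[0,0,0,9]
After op 5 (push 1): stack=[1] mem=[0,0,0,9]
After op 6 (STO M2): stack=[empty] mem=[0,0,1,9]
After op 7 (RCL M2): stack=[1] mem=[0,0,1,9]
After op 8 (RCL M3): stack=[1,9] mem=[0,0,1,9]
After op 9 (/): stack=[0] mem=[0,0,1,9]
After op 10 (push 10): stack=[0,10] mem=[0,0,1,9]
After op 11 (-): stack=[-10] mem=[0,0,1,9]
After op 12 (push 6): stack=[-10,6] mem=[0,0,1,9]
After op 13 (push 17): stack=[-10,6,17] mem=[0,0,1,9]
After op 14 (swap): stack=[-10,17,6] mem=[0,0,1,9]
After op 15 (/): stack=[-10,2] mem=[0,0,1,9]
After op 16 (STO M2): stack=[-10] mem=[0,0,2,9]

Answer: [-10]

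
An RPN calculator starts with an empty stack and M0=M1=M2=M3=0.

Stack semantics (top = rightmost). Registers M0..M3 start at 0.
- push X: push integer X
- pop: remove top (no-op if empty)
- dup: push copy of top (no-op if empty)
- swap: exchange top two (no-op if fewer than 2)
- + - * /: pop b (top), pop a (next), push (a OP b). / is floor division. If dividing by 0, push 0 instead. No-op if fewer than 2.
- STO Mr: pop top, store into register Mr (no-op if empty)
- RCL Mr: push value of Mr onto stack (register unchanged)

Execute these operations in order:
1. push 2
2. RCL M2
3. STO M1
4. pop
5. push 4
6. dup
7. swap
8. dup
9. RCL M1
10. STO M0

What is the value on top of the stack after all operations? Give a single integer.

After op 1 (push 2): stack=[2] mem=[0,0,0,0]
After op 2 (RCL M2): stack=[2,0] mem=[0,0,0,0]
After op 3 (STO M1): stack=[2] mem=[0,0,0,0]
After op 4 (pop): stack=[empty] mem=[0,0,0,0]
After op 5 (push 4): stack=[4] mem=[0,0,0,0]
After op 6 (dup): stack=[4,4] mem=[0,0,0,0]
After op 7 (swap): stack=[4,4] mem=[0,0,0,0]
After op 8 (dup): stack=[4,4,4] mem=[0,0,0,0]
After op 9 (RCL M1): stack=[4,4,4,0] mem=[0,0,0,0]
After op 10 (STO M0): stack=[4,4,4] mem=[0,0,0,0]

Answer: 4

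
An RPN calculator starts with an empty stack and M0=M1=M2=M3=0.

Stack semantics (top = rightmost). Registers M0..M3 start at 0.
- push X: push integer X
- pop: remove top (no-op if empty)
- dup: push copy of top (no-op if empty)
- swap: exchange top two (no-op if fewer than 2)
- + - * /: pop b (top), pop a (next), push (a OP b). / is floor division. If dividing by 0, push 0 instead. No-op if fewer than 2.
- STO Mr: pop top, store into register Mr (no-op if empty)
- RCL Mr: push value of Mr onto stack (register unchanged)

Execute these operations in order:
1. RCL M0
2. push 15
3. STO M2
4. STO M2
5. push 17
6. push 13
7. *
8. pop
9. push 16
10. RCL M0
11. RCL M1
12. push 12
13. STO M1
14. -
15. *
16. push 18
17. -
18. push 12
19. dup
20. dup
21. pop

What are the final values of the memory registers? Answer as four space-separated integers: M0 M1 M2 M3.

Answer: 0 12 0 0

Derivation:
After op 1 (RCL M0): stack=[0] mem=[0,0,0,0]
After op 2 (push 15): stack=[0,15] mem=[0,0,0,0]
After op 3 (STO M2): stack=[0] mem=[0,0,15,0]
After op 4 (STO M2): stack=[empty] mem=[0,0,0,0]
After op 5 (push 17): stack=[17] mem=[0,0,0,0]
After op 6 (push 13): stack=[17,13] mem=[0,0,0,0]
After op 7 (*): stack=[221] mem=[0,0,0,0]
After op 8 (pop): stack=[empty] mem=[0,0,0,0]
After op 9 (push 16): stack=[16] mem=[0,0,0,0]
After op 10 (RCL M0): stack=[16,0] mem=[0,0,0,0]
After op 11 (RCL M1): stack=[16,0,0] mem=[0,0,0,0]
After op 12 (push 12): stack=[16,0,0,12] mem=[0,0,0,0]
After op 13 (STO M1): stack=[16,0,0] mem=[0,12,0,0]
After op 14 (-): stack=[16,0] mem=[0,12,0,0]
After op 15 (*): stack=[0] mem=[0,12,0,0]
After op 16 (push 18): stack=[0,18] mem=[0,12,0,0]
After op 17 (-): stack=[-18] mem=[0,12,0,0]
After op 18 (push 12): stack=[-18,12] mem=[0,12,0,0]
After op 19 (dup): stack=[-18,12,12] mem=[0,12,0,0]
After op 20 (dup): stack=[-18,12,12,12] mem=[0,12,0,0]
After op 21 (pop): stack=[-18,12,12] mem=[0,12,0,0]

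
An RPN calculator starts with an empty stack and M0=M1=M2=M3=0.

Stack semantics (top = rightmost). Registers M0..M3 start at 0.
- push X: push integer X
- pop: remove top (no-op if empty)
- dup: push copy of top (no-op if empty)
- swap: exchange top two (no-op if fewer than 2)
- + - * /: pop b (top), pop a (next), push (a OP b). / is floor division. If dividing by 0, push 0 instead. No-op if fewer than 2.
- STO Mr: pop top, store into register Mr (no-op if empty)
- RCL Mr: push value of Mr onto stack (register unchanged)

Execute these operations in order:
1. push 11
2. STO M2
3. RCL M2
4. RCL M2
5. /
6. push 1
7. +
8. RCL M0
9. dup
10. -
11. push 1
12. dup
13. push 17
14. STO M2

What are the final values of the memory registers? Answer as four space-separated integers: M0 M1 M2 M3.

After op 1 (push 11): stack=[11] mem=[0,0,0,0]
After op 2 (STO M2): stack=[empty] mem=[0,0,11,0]
After op 3 (RCL M2): stack=[11] mem=[0,0,11,0]
After op 4 (RCL M2): stack=[11,11] mem=[0,0,11,0]
After op 5 (/): stack=[1] mem=[0,0,11,0]
After op 6 (push 1): stack=[1,1] mem=[0,0,11,0]
After op 7 (+): stack=[2] mem=[0,0,11,0]
After op 8 (RCL M0): stack=[2,0] mem=[0,0,11,0]
After op 9 (dup): stack=[2,0,0] mem=[0,0,11,0]
After op 10 (-): stack=[2,0] mem=[0,0,11,0]
After op 11 (push 1): stack=[2,0,1] mem=[0,0,11,0]
After op 12 (dup): stack=[2,0,1,1] mem=[0,0,11,0]
After op 13 (push 17): stack=[2,0,1,1,17] mem=[0,0,11,0]
After op 14 (STO M2): stack=[2,0,1,1] mem=[0,0,17,0]

Answer: 0 0 17 0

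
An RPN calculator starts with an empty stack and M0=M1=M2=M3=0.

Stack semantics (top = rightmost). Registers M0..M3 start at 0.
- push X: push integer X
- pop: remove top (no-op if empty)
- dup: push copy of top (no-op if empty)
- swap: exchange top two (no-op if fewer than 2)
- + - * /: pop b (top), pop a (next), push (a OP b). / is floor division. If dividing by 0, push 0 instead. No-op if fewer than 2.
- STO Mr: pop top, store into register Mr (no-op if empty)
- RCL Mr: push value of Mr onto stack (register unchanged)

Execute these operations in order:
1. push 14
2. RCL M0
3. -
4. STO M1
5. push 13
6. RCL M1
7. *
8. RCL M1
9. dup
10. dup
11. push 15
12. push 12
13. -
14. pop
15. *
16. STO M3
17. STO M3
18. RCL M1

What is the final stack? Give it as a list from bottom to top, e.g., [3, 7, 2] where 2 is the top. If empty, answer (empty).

Answer: [182, 14]

Derivation:
After op 1 (push 14): stack=[14] mem=[0,0,0,0]
After op 2 (RCL M0): stack=[14,0] mem=[0,0,0,0]
After op 3 (-): stack=[14] mem=[0,0,0,0]
After op 4 (STO M1): stack=[empty] mem=[0,14,0,0]
After op 5 (push 13): stack=[13] mem=[0,14,0,0]
After op 6 (RCL M1): stack=[13,14] mem=[0,14,0,0]
After op 7 (*): stack=[182] mem=[0,14,0,0]
After op 8 (RCL M1): stack=[182,14] mem=[0,14,0,0]
After op 9 (dup): stack=[182,14,14] mem=[0,14,0,0]
After op 10 (dup): stack=[182,14,14,14] mem=[0,14,0,0]
After op 11 (push 15): stack=[182,14,14,14,15] mem=[0,14,0,0]
After op 12 (push 12): stack=[182,14,14,14,15,12] mem=[0,14,0,0]
After op 13 (-): stack=[182,14,14,14,3] mem=[0,14,0,0]
After op 14 (pop): stack=[182,14,14,14] mem=[0,14,0,0]
After op 15 (*): stack=[182,14,196] mem=[0,14,0,0]
After op 16 (STO M3): stack=[182,14] mem=[0,14,0,196]
After op 17 (STO M3): stack=[182] mem=[0,14,0,14]
After op 18 (RCL M1): stack=[182,14] mem=[0,14,0,14]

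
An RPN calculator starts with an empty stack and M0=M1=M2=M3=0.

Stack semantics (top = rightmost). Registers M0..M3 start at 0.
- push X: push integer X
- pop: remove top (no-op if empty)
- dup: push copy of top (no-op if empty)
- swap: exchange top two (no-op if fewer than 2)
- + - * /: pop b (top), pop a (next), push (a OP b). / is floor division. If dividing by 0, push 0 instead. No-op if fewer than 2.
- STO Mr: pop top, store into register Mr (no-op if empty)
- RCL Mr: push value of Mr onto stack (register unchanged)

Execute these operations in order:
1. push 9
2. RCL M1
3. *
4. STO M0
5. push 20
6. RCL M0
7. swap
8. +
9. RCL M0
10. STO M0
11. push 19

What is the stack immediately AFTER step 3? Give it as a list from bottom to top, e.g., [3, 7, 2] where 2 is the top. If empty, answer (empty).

After op 1 (push 9): stack=[9] mem=[0,0,0,0]
After op 2 (RCL M1): stack=[9,0] mem=[0,0,0,0]
After op 3 (*): stack=[0] mem=[0,0,0,0]

[0]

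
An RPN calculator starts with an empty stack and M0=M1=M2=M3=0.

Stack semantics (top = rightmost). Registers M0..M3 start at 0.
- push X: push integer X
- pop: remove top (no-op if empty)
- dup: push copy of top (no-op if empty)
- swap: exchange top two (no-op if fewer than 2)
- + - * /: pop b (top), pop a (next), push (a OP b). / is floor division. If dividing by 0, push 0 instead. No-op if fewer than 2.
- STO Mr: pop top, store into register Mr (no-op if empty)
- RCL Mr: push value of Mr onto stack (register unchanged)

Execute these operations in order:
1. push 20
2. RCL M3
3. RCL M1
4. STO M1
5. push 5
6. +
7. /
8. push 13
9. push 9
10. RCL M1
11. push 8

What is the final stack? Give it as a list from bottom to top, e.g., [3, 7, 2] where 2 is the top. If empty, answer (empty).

Answer: [4, 13, 9, 0, 8]

Derivation:
After op 1 (push 20): stack=[20] mem=[0,0,0,0]
After op 2 (RCL M3): stack=[20,0] mem=[0,0,0,0]
After op 3 (RCL M1): stack=[20,0,0] mem=[0,0,0,0]
After op 4 (STO M1): stack=[20,0] mem=[0,0,0,0]
After op 5 (push 5): stack=[20,0,5] mem=[0,0,0,0]
After op 6 (+): stack=[20,5] mem=[0,0,0,0]
After op 7 (/): stack=[4] mem=[0,0,0,0]
After op 8 (push 13): stack=[4,13] mem=[0,0,0,0]
After op 9 (push 9): stack=[4,13,9] mem=[0,0,0,0]
After op 10 (RCL M1): stack=[4,13,9,0] mem=[0,0,0,0]
After op 11 (push 8): stack=[4,13,9,0,8] mem=[0,0,0,0]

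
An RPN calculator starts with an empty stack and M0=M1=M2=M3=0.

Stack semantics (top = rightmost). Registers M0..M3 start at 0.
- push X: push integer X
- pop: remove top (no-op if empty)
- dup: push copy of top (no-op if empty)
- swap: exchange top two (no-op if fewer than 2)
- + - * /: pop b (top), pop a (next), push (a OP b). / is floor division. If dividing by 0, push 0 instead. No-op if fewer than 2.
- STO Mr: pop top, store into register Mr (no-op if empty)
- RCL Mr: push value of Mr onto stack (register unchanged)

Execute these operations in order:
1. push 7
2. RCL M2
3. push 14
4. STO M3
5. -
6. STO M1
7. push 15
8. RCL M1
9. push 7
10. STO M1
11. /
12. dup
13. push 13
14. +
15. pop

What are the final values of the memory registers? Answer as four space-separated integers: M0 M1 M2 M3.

After op 1 (push 7): stack=[7] mem=[0,0,0,0]
After op 2 (RCL M2): stack=[7,0] mem=[0,0,0,0]
After op 3 (push 14): stack=[7,0,14] mem=[0,0,0,0]
After op 4 (STO M3): stack=[7,0] mem=[0,0,0,14]
After op 5 (-): stack=[7] mem=[0,0,0,14]
After op 6 (STO M1): stack=[empty] mem=[0,7,0,14]
After op 7 (push 15): stack=[15] mem=[0,7,0,14]
After op 8 (RCL M1): stack=[15,7] mem=[0,7,0,14]
After op 9 (push 7): stack=[15,7,7] mem=[0,7,0,14]
After op 10 (STO M1): stack=[15,7] mem=[0,7,0,14]
After op 11 (/): stack=[2] mem=[0,7,0,14]
After op 12 (dup): stack=[2,2] mem=[0,7,0,14]
After op 13 (push 13): stack=[2,2,13] mem=[0,7,0,14]
After op 14 (+): stack=[2,15] mem=[0,7,0,14]
After op 15 (pop): stack=[2] mem=[0,7,0,14]

Answer: 0 7 0 14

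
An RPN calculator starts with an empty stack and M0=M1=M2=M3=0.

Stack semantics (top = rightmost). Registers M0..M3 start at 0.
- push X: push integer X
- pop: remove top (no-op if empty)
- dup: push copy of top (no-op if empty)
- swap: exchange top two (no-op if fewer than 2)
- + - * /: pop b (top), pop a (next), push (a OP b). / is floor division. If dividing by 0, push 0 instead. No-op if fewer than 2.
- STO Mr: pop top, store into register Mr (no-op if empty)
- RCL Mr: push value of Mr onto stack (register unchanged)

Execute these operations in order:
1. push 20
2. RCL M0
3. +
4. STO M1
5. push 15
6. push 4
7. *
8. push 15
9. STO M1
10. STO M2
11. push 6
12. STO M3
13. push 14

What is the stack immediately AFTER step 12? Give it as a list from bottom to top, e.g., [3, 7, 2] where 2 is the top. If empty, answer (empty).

After op 1 (push 20): stack=[20] mem=[0,0,0,0]
After op 2 (RCL M0): stack=[20,0] mem=[0,0,0,0]
After op 3 (+): stack=[20] mem=[0,0,0,0]
After op 4 (STO M1): stack=[empty] mem=[0,20,0,0]
After op 5 (push 15): stack=[15] mem=[0,20,0,0]
After op 6 (push 4): stack=[15,4] mem=[0,20,0,0]
After op 7 (*): stack=[60] mem=[0,20,0,0]
After op 8 (push 15): stack=[60,15] mem=[0,20,0,0]
After op 9 (STO M1): stack=[60] mem=[0,15,0,0]
After op 10 (STO M2): stack=[empty] mem=[0,15,60,0]
After op 11 (push 6): stack=[6] mem=[0,15,60,0]
After op 12 (STO M3): stack=[empty] mem=[0,15,60,6]

(empty)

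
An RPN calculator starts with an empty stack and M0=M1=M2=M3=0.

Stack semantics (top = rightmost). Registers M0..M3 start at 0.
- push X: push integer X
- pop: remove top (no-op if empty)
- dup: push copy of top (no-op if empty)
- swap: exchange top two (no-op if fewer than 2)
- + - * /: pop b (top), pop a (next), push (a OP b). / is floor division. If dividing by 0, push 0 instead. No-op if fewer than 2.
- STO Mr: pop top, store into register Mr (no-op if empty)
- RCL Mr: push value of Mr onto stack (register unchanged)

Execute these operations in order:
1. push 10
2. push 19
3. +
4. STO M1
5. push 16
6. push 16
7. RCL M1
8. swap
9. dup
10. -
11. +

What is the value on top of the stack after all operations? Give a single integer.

After op 1 (push 10): stack=[10] mem=[0,0,0,0]
After op 2 (push 19): stack=[10,19] mem=[0,0,0,0]
After op 3 (+): stack=[29] mem=[0,0,0,0]
After op 4 (STO M1): stack=[empty] mem=[0,29,0,0]
After op 5 (push 16): stack=[16] mem=[0,29,0,0]
After op 6 (push 16): stack=[16,16] mem=[0,29,0,0]
After op 7 (RCL M1): stack=[16,16,29] mem=[0,29,0,0]
After op 8 (swap): stack=[16,29,16] mem=[0,29,0,0]
After op 9 (dup): stack=[16,29,16,16] mem=[0,29,0,0]
After op 10 (-): stack=[16,29,0] mem=[0,29,0,0]
After op 11 (+): stack=[16,29] mem=[0,29,0,0]

Answer: 29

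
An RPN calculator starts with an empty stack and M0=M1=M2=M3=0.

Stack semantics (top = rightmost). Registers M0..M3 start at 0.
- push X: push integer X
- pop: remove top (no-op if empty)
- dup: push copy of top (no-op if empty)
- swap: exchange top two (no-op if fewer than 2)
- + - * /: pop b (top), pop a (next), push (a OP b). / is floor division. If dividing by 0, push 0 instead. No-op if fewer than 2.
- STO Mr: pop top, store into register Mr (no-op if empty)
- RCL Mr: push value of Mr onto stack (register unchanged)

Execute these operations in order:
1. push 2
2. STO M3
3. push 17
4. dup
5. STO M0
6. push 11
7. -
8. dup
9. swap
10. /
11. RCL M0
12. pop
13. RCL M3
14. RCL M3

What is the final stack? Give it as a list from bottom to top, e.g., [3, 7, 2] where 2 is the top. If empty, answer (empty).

After op 1 (push 2): stack=[2] mem=[0,0,0,0]
After op 2 (STO M3): stack=[empty] mem=[0,0,0,2]
After op 3 (push 17): stack=[17] mem=[0,0,0,2]
After op 4 (dup): stack=[17,17] mem=[0,0,0,2]
After op 5 (STO M0): stack=[17] mem=[17,0,0,2]
After op 6 (push 11): stack=[17,11] mem=[17,0,0,2]
After op 7 (-): stack=[6] mem=[17,0,0,2]
After op 8 (dup): stack=[6,6] mem=[17,0,0,2]
After op 9 (swap): stack=[6,6] mem=[17,0,0,2]
After op 10 (/): stack=[1] mem=[17,0,0,2]
After op 11 (RCL M0): stack=[1,17] mem=[17,0,0,2]
After op 12 (pop): stack=[1] mem=[17,0,0,2]
After op 13 (RCL M3): stack=[1,2] mem=[17,0,0,2]
After op 14 (RCL M3): stack=[1,2,2] mem=[17,0,0,2]

Answer: [1, 2, 2]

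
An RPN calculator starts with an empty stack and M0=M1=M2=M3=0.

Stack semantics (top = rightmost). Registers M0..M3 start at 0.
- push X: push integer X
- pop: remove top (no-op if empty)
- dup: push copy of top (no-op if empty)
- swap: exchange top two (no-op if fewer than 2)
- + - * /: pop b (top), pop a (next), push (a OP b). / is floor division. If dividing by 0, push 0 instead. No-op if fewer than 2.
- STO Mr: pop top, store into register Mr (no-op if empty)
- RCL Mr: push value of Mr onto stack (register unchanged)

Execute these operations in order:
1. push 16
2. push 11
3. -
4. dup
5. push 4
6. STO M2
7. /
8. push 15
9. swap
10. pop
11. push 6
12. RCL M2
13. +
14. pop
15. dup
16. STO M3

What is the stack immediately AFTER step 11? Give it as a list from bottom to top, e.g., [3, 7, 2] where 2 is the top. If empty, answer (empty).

After op 1 (push 16): stack=[16] mem=[0,0,0,0]
After op 2 (push 11): stack=[16,11] mem=[0,0,0,0]
After op 3 (-): stack=[5] mem=[0,0,0,0]
After op 4 (dup): stack=[5,5] mem=[0,0,0,0]
After op 5 (push 4): stack=[5,5,4] mem=[0,0,0,0]
After op 6 (STO M2): stack=[5,5] mem=[0,0,4,0]
After op 7 (/): stack=[1] mem=[0,0,4,0]
After op 8 (push 15): stack=[1,15] mem=[0,0,4,0]
After op 9 (swap): stack=[15,1] mem=[0,0,4,0]
After op 10 (pop): stack=[15] mem=[0,0,4,0]
After op 11 (push 6): stack=[15,6] mem=[0,0,4,0]

[15, 6]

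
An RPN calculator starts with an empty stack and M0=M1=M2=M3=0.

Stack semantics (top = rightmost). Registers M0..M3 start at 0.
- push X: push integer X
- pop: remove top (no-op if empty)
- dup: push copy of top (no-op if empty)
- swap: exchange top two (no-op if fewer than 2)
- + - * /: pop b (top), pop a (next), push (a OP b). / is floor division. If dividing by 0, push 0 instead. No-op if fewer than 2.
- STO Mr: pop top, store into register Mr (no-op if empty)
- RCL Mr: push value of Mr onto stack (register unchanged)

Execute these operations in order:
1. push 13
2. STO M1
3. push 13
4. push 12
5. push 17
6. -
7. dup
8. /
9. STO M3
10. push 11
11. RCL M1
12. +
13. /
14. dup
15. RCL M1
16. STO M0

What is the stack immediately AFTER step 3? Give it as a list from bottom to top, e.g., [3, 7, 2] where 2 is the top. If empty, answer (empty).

After op 1 (push 13): stack=[13] mem=[0,0,0,0]
After op 2 (STO M1): stack=[empty] mem=[0,13,0,0]
After op 3 (push 13): stack=[13] mem=[0,13,0,0]

[13]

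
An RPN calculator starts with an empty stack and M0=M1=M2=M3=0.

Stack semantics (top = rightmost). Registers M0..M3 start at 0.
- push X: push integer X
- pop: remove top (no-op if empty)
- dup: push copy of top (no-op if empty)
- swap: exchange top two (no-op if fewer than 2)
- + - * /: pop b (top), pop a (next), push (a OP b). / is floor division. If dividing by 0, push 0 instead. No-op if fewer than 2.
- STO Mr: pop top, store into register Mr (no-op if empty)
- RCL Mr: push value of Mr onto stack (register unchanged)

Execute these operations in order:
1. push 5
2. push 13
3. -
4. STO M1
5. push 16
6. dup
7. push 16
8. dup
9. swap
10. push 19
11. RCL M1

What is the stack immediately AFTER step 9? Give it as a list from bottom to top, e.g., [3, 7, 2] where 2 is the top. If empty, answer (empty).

After op 1 (push 5): stack=[5] mem=[0,0,0,0]
After op 2 (push 13): stack=[5,13] mem=[0,0,0,0]
After op 3 (-): stack=[-8] mem=[0,0,0,0]
After op 4 (STO M1): stack=[empty] mem=[0,-8,0,0]
After op 5 (push 16): stack=[16] mem=[0,-8,0,0]
After op 6 (dup): stack=[16,16] mem=[0,-8,0,0]
After op 7 (push 16): stack=[16,16,16] mem=[0,-8,0,0]
After op 8 (dup): stack=[16,16,16,16] mem=[0,-8,0,0]
After op 9 (swap): stack=[16,16,16,16] mem=[0,-8,0,0]

[16, 16, 16, 16]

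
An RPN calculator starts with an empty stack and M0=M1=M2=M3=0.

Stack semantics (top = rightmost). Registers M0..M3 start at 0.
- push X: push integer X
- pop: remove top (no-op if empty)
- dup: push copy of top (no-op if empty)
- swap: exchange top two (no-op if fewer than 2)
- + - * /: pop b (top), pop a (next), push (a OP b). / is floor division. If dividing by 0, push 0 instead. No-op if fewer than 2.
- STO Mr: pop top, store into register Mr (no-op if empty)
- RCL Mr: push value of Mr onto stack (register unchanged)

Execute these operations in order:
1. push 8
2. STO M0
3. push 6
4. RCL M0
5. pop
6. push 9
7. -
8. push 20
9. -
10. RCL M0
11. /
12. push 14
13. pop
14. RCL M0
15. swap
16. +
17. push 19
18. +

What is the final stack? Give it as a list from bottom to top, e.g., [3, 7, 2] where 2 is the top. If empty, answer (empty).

After op 1 (push 8): stack=[8] mem=[0,0,0,0]
After op 2 (STO M0): stack=[empty] mem=[8,0,0,0]
After op 3 (push 6): stack=[6] mem=[8,0,0,0]
After op 4 (RCL M0): stack=[6,8] mem=[8,0,0,0]
After op 5 (pop): stack=[6] mem=[8,0,0,0]
After op 6 (push 9): stack=[6,9] mem=[8,0,0,0]
After op 7 (-): stack=[-3] mem=[8,0,0,0]
After op 8 (push 20): stack=[-3,20] mem=[8,0,0,0]
After op 9 (-): stack=[-23] mem=[8,0,0,0]
After op 10 (RCL M0): stack=[-23,8] mem=[8,0,0,0]
After op 11 (/): stack=[-3] mem=[8,0,0,0]
After op 12 (push 14): stack=[-3,14] mem=[8,0,0,0]
After op 13 (pop): stack=[-3] mem=[8,0,0,0]
After op 14 (RCL M0): stack=[-3,8] mem=[8,0,0,0]
After op 15 (swap): stack=[8,-3] mem=[8,0,0,0]
After op 16 (+): stack=[5] mem=[8,0,0,0]
After op 17 (push 19): stack=[5,19] mem=[8,0,0,0]
After op 18 (+): stack=[24] mem=[8,0,0,0]

Answer: [24]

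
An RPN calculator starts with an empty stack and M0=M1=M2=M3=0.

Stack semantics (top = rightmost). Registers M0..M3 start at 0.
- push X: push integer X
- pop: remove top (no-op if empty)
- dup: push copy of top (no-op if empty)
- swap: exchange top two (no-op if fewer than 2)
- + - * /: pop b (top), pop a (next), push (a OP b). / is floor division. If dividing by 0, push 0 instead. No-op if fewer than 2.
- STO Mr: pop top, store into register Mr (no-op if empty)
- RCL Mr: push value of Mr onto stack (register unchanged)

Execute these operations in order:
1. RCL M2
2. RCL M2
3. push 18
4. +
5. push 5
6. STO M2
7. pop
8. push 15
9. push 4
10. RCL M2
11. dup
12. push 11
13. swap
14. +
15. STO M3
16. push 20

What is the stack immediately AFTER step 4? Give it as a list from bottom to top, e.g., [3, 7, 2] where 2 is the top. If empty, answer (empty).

After op 1 (RCL M2): stack=[0] mem=[0,0,0,0]
After op 2 (RCL M2): stack=[0,0] mem=[0,0,0,0]
After op 3 (push 18): stack=[0,0,18] mem=[0,0,0,0]
After op 4 (+): stack=[0,18] mem=[0,0,0,0]

[0, 18]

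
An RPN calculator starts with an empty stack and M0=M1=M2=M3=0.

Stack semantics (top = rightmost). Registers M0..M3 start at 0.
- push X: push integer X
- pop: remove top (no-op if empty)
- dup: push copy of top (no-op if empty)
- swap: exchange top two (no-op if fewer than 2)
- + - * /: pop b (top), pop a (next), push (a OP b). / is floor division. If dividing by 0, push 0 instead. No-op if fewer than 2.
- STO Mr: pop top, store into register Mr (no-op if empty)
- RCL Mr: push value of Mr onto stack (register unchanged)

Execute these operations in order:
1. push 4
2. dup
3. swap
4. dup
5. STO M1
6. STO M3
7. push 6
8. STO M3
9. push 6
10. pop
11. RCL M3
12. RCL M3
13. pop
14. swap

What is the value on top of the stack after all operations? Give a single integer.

Answer: 4

Derivation:
After op 1 (push 4): stack=[4] mem=[0,0,0,0]
After op 2 (dup): stack=[4,4] mem=[0,0,0,0]
After op 3 (swap): stack=[4,4] mem=[0,0,0,0]
After op 4 (dup): stack=[4,4,4] mem=[0,0,0,0]
After op 5 (STO M1): stack=[4,4] mem=[0,4,0,0]
After op 6 (STO M3): stack=[4] mem=[0,4,0,4]
After op 7 (push 6): stack=[4,6] mem=[0,4,0,4]
After op 8 (STO M3): stack=[4] mem=[0,4,0,6]
After op 9 (push 6): stack=[4,6] mem=[0,4,0,6]
After op 10 (pop): stack=[4] mem=[0,4,0,6]
After op 11 (RCL M3): stack=[4,6] mem=[0,4,0,6]
After op 12 (RCL M3): stack=[4,6,6] mem=[0,4,0,6]
After op 13 (pop): stack=[4,6] mem=[0,4,0,6]
After op 14 (swap): stack=[6,4] mem=[0,4,0,6]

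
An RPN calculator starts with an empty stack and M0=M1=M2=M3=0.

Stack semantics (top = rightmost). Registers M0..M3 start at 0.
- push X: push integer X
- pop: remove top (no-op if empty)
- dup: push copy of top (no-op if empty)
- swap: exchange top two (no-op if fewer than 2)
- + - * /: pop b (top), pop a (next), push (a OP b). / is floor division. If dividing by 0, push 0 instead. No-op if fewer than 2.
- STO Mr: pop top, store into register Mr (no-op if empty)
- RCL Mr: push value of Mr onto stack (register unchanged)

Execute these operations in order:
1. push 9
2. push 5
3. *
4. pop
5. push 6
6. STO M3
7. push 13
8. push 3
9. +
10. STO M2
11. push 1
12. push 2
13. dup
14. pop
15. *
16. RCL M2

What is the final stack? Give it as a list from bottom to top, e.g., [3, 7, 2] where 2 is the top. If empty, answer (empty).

Answer: [2, 16]

Derivation:
After op 1 (push 9): stack=[9] mem=[0,0,0,0]
After op 2 (push 5): stack=[9,5] mem=[0,0,0,0]
After op 3 (*): stack=[45] mem=[0,0,0,0]
After op 4 (pop): stack=[empty] mem=[0,0,0,0]
After op 5 (push 6): stack=[6] mem=[0,0,0,0]
After op 6 (STO M3): stack=[empty] mem=[0,0,0,6]
After op 7 (push 13): stack=[13] mem=[0,0,0,6]
After op 8 (push 3): stack=[13,3] mem=[0,0,0,6]
After op 9 (+): stack=[16] mem=[0,0,0,6]
After op 10 (STO M2): stack=[empty] mem=[0,0,16,6]
After op 11 (push 1): stack=[1] mem=[0,0,16,6]
After op 12 (push 2): stack=[1,2] mem=[0,0,16,6]
After op 13 (dup): stack=[1,2,2] mem=[0,0,16,6]
After op 14 (pop): stack=[1,2] mem=[0,0,16,6]
After op 15 (*): stack=[2] mem=[0,0,16,6]
After op 16 (RCL M2): stack=[2,16] mem=[0,0,16,6]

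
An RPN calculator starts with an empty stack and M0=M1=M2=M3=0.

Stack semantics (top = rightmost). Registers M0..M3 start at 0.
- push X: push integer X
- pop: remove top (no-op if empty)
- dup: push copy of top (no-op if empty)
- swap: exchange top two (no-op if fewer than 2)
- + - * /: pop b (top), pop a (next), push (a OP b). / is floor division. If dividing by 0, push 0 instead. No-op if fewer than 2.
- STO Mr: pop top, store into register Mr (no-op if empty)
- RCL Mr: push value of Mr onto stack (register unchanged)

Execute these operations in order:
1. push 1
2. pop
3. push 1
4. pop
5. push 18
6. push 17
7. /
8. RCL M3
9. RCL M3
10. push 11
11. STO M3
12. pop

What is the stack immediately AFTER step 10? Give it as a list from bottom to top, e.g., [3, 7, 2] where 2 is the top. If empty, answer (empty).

After op 1 (push 1): stack=[1] mem=[0,0,0,0]
After op 2 (pop): stack=[empty] mem=[0,0,0,0]
After op 3 (push 1): stack=[1] mem=[0,0,0,0]
After op 4 (pop): stack=[empty] mem=[0,0,0,0]
After op 5 (push 18): stack=[18] mem=[0,0,0,0]
After op 6 (push 17): stack=[18,17] mem=[0,0,0,0]
After op 7 (/): stack=[1] mem=[0,0,0,0]
After op 8 (RCL M3): stack=[1,0] mem=[0,0,0,0]
After op 9 (RCL M3): stack=[1,0,0] mem=[0,0,0,0]
After op 10 (push 11): stack=[1,0,0,11] mem=[0,0,0,0]

[1, 0, 0, 11]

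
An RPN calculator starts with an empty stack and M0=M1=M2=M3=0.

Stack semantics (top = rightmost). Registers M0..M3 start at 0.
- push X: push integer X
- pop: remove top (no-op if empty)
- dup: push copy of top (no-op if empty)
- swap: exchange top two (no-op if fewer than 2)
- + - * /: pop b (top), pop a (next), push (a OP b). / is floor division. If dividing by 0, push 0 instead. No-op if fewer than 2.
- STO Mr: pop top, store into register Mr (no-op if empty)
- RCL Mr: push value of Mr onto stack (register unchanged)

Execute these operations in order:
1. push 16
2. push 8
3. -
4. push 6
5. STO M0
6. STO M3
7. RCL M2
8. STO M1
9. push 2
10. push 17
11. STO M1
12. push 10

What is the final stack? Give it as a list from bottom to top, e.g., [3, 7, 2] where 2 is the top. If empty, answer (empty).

Answer: [2, 10]

Derivation:
After op 1 (push 16): stack=[16] mem=[0,0,0,0]
After op 2 (push 8): stack=[16,8] mem=[0,0,0,0]
After op 3 (-): stack=[8] mem=[0,0,0,0]
After op 4 (push 6): stack=[8,6] mem=[0,0,0,0]
After op 5 (STO M0): stack=[8] mem=[6,0,0,0]
After op 6 (STO M3): stack=[empty] mem=[6,0,0,8]
After op 7 (RCL M2): stack=[0] mem=[6,0,0,8]
After op 8 (STO M1): stack=[empty] mem=[6,0,0,8]
After op 9 (push 2): stack=[2] mem=[6,0,0,8]
After op 10 (push 17): stack=[2,17] mem=[6,0,0,8]
After op 11 (STO M1): stack=[2] mem=[6,17,0,8]
After op 12 (push 10): stack=[2,10] mem=[6,17,0,8]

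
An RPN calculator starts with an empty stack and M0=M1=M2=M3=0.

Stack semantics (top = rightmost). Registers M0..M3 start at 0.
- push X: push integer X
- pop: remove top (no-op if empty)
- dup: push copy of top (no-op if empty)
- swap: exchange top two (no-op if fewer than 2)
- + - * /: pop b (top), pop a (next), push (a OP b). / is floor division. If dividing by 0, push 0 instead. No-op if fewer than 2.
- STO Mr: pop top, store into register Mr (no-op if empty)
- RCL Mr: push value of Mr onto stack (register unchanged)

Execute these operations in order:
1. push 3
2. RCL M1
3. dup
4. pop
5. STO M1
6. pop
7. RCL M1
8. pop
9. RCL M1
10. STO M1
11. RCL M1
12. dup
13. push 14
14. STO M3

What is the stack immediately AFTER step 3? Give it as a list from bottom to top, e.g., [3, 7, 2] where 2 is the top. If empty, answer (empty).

After op 1 (push 3): stack=[3] mem=[0,0,0,0]
After op 2 (RCL M1): stack=[3,0] mem=[0,0,0,0]
After op 3 (dup): stack=[3,0,0] mem=[0,0,0,0]

[3, 0, 0]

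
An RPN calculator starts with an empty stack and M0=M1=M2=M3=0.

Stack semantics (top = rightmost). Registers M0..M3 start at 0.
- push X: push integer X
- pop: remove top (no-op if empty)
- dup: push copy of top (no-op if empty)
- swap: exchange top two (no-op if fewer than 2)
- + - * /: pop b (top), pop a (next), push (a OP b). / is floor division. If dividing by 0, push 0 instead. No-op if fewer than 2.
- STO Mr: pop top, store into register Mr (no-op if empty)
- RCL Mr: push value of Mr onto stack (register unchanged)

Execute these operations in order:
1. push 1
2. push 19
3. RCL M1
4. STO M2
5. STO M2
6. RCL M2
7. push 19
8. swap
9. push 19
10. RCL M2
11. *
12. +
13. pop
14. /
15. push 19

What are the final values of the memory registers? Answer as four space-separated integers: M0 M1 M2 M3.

Answer: 0 0 19 0

Derivation:
After op 1 (push 1): stack=[1] mem=[0,0,0,0]
After op 2 (push 19): stack=[1,19] mem=[0,0,0,0]
After op 3 (RCL M1): stack=[1,19,0] mem=[0,0,0,0]
After op 4 (STO M2): stack=[1,19] mem=[0,0,0,0]
After op 5 (STO M2): stack=[1] mem=[0,0,19,0]
After op 6 (RCL M2): stack=[1,19] mem=[0,0,19,0]
After op 7 (push 19): stack=[1,19,19] mem=[0,0,19,0]
After op 8 (swap): stack=[1,19,19] mem=[0,0,19,0]
After op 9 (push 19): stack=[1,19,19,19] mem=[0,0,19,0]
After op 10 (RCL M2): stack=[1,19,19,19,19] mem=[0,0,19,0]
After op 11 (*): stack=[1,19,19,361] mem=[0,0,19,0]
After op 12 (+): stack=[1,19,380] mem=[0,0,19,0]
After op 13 (pop): stack=[1,19] mem=[0,0,19,0]
After op 14 (/): stack=[0] mem=[0,0,19,0]
After op 15 (push 19): stack=[0,19] mem=[0,0,19,0]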